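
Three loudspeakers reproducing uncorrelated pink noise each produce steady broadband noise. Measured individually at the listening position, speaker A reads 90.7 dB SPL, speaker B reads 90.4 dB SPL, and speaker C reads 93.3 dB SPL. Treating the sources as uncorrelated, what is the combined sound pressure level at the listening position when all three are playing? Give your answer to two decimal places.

96.44 dB SPL

Uncorrelated sources add in intensity (power), not in dB.
L_total = 10·log₁₀(10^(90.7/10) + 10^(90.4/10) + 10^(93.3/10)) = 10·log₁₀(4409000000) = 96.44 dB SPL.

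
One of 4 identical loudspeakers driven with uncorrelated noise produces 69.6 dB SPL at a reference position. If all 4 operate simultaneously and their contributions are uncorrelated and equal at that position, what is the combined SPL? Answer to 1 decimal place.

75.6 dB SPL

4 equal incoherent sources raise the level by 10·log₁₀(4) = 6.02 dB.
L_total = 69.6 + 6.02 = 75.6 dB SPL.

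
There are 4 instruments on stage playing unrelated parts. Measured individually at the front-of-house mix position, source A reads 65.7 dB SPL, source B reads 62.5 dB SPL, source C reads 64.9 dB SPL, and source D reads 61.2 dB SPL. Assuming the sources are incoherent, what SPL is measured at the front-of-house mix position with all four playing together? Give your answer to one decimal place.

Incoherent sources sum as intensities:
L_total = 10·log₁₀(10^(65.7/10) + 10^(62.5/10) + 10^(64.9/10) + 10^(61.2/10)) = 10·log₁₀(9902000) = 70.0 dB SPL.

70.0 dB SPL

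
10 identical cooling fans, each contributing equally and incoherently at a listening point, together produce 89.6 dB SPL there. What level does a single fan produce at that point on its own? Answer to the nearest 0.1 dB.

79.6 dB SPL

10 equal incoherent sources add 10·log₁₀(10) = 10.00 dB over one source.
L_one = 89.6 − 10.00 = 79.6 dB SPL.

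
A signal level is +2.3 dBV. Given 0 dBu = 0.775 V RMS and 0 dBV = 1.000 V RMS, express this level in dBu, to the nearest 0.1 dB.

+4.5 dBu

The offset between the scales is 20·log₁₀(0.775/1.000) = −2.214 dB.
So dBu = +2.3 + 2.214 = +4.5 dBu.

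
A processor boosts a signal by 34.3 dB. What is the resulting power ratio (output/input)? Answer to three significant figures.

2690

Power ratio = 10^(dB/10).
10^(34.3/10) = 10^(3.430) = 2690.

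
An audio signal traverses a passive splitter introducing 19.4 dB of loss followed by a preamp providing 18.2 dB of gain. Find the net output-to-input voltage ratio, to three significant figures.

0.871

Net gain = (−19.4) + 18.2 = -1.2 dB.
Voltage ratio = 10^(-1.2/20) = 0.871.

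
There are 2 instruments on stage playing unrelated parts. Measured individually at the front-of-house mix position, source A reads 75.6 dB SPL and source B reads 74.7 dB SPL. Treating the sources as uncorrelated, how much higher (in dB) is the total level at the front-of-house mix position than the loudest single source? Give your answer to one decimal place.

Uncorrelated sources add in intensity (power), not in dB.
L_total = 10·log₁₀(10^(75.6/10) + 10^(74.7/10)) = 78.18 dB SPL.
Excess over the loudest (75.6 dB): 78.18 − 75.6 = 2.6 dB.

2.6 dB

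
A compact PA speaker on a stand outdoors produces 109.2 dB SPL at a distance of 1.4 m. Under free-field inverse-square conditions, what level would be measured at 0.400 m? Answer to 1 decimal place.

For a point source in a free field, ΔL = −20·log₁₀(d₂/d₁).
ΔL = −20·log₁₀(0.400/1.4) = 10.88 dB, so L₂ = 109.2 + (10.88) = 120.1 dB SPL.

120.1 dB SPL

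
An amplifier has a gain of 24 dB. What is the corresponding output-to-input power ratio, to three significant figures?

Power ratio = 10^(dB/10).
10^(24/10) = 10^(2.400) = 251.

251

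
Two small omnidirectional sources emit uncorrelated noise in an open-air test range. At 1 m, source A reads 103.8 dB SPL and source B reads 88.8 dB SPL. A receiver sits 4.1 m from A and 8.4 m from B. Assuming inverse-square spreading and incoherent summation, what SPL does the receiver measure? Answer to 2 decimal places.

91.58 dB SPL

At the listener: L_A = 103.8 − 20·log₁₀(4.1) = 91.544 dB; L_B = 88.8 − 20·log₁₀(8.4) = 70.314 dB.
Combined: 10·log₁₀(10^(91.544/10)+10^(70.314/10)) = 91.58 dB SPL.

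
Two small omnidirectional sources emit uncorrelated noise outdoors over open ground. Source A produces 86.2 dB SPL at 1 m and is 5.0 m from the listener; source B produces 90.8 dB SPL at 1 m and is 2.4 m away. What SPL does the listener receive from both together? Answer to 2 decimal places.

83.53 dB SPL

At the listener: L_A = 86.2 − 20·log₁₀(5.0) = 72.221 dB; L_B = 90.8 − 20·log₁₀(2.4) = 83.196 dB.
Combined: 10·log₁₀(10^(72.221/10)+10^(83.196/10)) = 83.53 dB SPL.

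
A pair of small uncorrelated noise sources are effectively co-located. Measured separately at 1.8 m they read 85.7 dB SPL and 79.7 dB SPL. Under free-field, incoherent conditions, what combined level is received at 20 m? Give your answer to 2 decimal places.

Combined at 1.8 m: 10·log₁₀(10^(85.7/10)+10^(79.7/10)) = 86.673 dB SPL.
Then apply −20·log₁₀(20/1.8) = -20.915 dB → 65.76 dB SPL.

65.76 dB SPL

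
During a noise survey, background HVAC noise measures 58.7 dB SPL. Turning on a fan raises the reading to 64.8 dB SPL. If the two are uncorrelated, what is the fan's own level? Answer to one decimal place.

63.6 dB SPL

Remove the background by subtracting linear intensities:
L_src = 10·log₁₀(10^(64.8/10) − 10^(58.7/10)) = 10·log₁₀(2279000) = 63.6 dB SPL.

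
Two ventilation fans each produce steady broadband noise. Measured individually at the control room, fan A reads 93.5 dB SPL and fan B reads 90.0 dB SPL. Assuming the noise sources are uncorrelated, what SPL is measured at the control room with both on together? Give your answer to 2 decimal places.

Add the sources as powers (linear), then convert back to dB:
L_total = 10·log₁₀(10^(93.5/10) + 10^(90.0/10)) = 10·log₁₀(3239000000) = 95.10 dB SPL.

95.10 dB SPL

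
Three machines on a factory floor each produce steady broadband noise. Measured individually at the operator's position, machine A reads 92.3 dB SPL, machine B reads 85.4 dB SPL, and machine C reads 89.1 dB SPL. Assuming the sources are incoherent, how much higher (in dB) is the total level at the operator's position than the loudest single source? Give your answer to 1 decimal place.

Incoherent sources sum as intensities:
L_total = 10·log₁₀(10^(92.3/10) + 10^(85.4/10) + 10^(89.1/10)) = 94.56 dB SPL.
Excess over the loudest (92.3 dB): 94.56 − 92.3 = 2.3 dB.

2.3 dB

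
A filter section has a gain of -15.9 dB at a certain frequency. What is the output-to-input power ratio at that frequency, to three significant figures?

0.0257

Power ratio = 10^(dB/10).
10^(-15.9/10) = 10^(-1.590) = 0.0257.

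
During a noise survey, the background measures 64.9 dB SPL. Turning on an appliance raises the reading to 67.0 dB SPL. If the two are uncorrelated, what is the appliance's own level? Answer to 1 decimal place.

62.8 dB SPL

Subtract intensities: L_src = 10·log₁₀(10^(L_total/10) − 10^(L_bg/10)).
L_src = 10·log₁₀(10^(67.0/10) − 10^(64.9/10)) = 10·log₁₀(1922000) = 62.8 dB SPL.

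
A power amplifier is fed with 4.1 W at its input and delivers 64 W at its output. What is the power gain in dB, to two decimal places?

11.93 dB

Power is a power quantity, so gain = 10·log₁₀(P_out/P_in).
10·log₁₀(64/4.1) = 10·log₁₀(15.61) = 11.93 dB.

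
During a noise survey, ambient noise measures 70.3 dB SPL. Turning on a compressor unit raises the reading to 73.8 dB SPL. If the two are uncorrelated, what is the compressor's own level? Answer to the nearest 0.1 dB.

71.2 dB SPL

Subtract intensities: L_src = 10·log₁₀(10^(L_total/10) − 10^(L_bg/10)).
L_src = 10·log₁₀(10^(73.8/10) − 10^(70.3/10)) = 10·log₁₀(13270000) = 71.2 dB SPL.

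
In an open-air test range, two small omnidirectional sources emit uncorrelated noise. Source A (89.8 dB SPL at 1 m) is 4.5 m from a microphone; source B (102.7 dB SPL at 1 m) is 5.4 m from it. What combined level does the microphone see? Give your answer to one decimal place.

88.4 dB SPL

At the listener: L_A = 89.8 − 20·log₁₀(4.5) = 76.74 dB; L_B = 102.7 − 20·log₁₀(5.4) = 88.05 dB.
Combined: 10·log₁₀(10^(76.74/10)+10^(88.05/10)) = 88.4 dB SPL.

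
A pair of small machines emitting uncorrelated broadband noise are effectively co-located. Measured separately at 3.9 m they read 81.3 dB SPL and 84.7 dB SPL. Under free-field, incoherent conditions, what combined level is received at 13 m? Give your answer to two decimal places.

Combined at 3.9 m: 10·log₁₀(10^(81.3/10)+10^(84.7/10)) = 86.335 dB SPL.
Then apply −20·log₁₀(13/3.9) = -10.458 dB → 75.88 dB SPL.

75.88 dB SPL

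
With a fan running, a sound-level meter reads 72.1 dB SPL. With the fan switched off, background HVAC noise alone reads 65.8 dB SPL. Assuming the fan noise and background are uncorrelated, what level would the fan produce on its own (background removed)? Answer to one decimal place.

Subtract intensities: L_src = 10·log₁₀(10^(L_total/10) − 10^(L_bg/10)).
L_src = 10·log₁₀(10^(72.1/10) − 10^(65.8/10)) = 10·log₁₀(12420000) = 70.9 dB SPL.

70.9 dB SPL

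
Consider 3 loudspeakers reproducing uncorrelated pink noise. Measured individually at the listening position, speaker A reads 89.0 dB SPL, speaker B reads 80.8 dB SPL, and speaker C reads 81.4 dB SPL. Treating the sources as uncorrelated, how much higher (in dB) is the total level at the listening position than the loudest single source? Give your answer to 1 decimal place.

1.2 dB

Add the sources as powers (linear), then convert back to dB:
L_total = 10·log₁₀(10^(89.0/10) + 10^(80.8/10) + 10^(81.4/10)) = 90.22 dB SPL.
Excess over the loudest (89.0 dB): 90.22 − 89.0 = 1.2 dB.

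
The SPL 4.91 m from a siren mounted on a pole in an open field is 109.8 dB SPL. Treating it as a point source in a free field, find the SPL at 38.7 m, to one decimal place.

91.9 dB SPL

For a point source in a free field, ΔL = −20·log₁₀(d₂/d₁).
ΔL = −20·log₁₀(38.7/4.91) = -17.93 dB, so L₂ = 109.8 + (-17.93) = 91.9 dB SPL.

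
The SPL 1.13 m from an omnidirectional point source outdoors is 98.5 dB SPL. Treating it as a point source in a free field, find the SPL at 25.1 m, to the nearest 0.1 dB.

71.6 dB SPL

Inverse-square spreading gives ΔL = −20·log₁₀(d₂/d₁).
ΔL = −20·log₁₀(25.1/1.13) = -26.93 dB, so L₂ = 98.5 + (-26.93) = 71.6 dB SPL.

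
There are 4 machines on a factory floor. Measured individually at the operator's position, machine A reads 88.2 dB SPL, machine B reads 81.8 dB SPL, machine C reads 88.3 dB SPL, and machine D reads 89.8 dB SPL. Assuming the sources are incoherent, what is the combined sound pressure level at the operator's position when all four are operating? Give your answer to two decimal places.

93.88 dB SPL

Incoherent sources sum as intensities:
L_total = 10·log₁₀(10^(88.2/10) + 10^(81.8/10) + 10^(88.3/10) + 10^(89.8/10)) = 10·log₁₀(2443000000) = 93.88 dB SPL.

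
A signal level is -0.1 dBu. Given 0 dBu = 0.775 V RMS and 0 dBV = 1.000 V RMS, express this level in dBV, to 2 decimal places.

-2.31 dBV

The offset between the scales is 20·log₁₀(0.775/1.000) = −2.214 dB.
So dBV = -0.1 − 2.214 = -2.31 dBV.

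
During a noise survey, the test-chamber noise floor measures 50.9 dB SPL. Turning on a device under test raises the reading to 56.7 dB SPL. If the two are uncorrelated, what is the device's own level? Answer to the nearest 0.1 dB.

Background correction is a power subtraction:
L_src = 10·log₁₀(10^(56.7/10) − 10^(50.9/10)) = 10·log₁₀(344700) = 55.4 dB SPL.

55.4 dB SPL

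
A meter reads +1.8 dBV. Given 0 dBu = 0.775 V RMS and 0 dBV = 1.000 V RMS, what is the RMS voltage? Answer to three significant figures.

1.23 V

V = 1.000 V × 10^(+1.8/20).
= 1.000 × 1.230 = 1.23 V.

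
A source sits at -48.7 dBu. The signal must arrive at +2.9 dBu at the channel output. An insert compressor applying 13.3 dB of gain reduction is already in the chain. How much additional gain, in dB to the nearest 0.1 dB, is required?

64.9 dB

The required make-up gain is the shortfall in the dB sum.
G = +2.9 − (-48.7) + 13.3 = 64.9 dB.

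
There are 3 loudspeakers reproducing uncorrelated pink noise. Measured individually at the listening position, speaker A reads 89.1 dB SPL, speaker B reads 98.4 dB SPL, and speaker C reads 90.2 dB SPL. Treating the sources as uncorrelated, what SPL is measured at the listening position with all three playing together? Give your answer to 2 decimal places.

Uncorrelated sources add in intensity (power), not in dB.
L_total = 10·log₁₀(10^(89.1/10) + 10^(98.4/10) + 10^(90.2/10)) = 10·log₁₀(8778000000) = 99.43 dB SPL.

99.43 dB SPL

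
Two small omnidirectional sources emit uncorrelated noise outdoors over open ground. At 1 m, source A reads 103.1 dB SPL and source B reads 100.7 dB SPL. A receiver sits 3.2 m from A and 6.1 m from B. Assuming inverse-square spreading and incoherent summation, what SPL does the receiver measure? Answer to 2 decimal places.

At the listener: L_A = 103.1 − 20·log₁₀(3.2) = 92.997 dB; L_B = 100.7 − 20·log₁₀(6.1) = 84.993 dB.
Combined: 10·log₁₀(10^(92.997/10)+10^(84.993/10)) = 93.64 dB SPL.

93.64 dB SPL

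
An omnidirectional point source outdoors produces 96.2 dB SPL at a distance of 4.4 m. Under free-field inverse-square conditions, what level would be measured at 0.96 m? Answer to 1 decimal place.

For a point source in a free field, ΔL = −20·log₁₀(d₂/d₁).
ΔL = −20·log₁₀(0.96/4.4) = 13.22 dB, so L₂ = 96.2 + (13.22) = 109.4 dB SPL.

109.4 dB SPL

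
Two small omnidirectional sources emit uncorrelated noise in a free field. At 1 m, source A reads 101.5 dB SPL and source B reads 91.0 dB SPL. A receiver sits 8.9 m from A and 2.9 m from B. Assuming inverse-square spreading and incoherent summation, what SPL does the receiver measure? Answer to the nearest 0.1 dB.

85.2 dB SPL

At the listener: L_A = 101.5 − 20·log₁₀(8.9) = 82.51 dB; L_B = 91.0 − 20·log₁₀(2.9) = 81.75 dB.
Combined: 10·log₁₀(10^(82.51/10)+10^(81.75/10)) = 85.2 dB SPL.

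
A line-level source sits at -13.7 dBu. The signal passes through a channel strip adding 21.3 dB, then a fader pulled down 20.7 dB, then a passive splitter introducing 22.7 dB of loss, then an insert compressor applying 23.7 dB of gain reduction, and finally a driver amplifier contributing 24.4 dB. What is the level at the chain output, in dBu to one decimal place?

In dB, series stages simply add:
-13.7 + 21.3 − 20.7 − 22.7 − 23.7 + 24.4 = -35.1 dBu.

-35.1 dBu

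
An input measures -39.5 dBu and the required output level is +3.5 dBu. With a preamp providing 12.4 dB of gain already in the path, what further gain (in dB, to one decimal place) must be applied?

30.6 dB

The required make-up gain is the shortfall in the dB sum.
G = +3.5 − (-39.5) − 12.4 = 30.6 dB.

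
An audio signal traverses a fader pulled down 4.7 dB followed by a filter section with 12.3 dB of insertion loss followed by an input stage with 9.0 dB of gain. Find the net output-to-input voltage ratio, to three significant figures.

Net gain = (−4.7) + (−12.3) + 9.0 = -8.0 dB.
Voltage ratio = 10^(-8.0/20) = 0.398.

0.398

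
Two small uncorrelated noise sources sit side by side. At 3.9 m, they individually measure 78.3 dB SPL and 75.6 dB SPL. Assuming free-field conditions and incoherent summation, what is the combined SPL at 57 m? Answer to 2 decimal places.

56.87 dB SPL

Combined at 3.9 m: 10·log₁₀(10^(78.3/10)+10^(75.6/10)) = 80.167 dB SPL.
Then apply −20·log₁₀(57/3.9) = -23.296 dB → 56.87 dB SPL.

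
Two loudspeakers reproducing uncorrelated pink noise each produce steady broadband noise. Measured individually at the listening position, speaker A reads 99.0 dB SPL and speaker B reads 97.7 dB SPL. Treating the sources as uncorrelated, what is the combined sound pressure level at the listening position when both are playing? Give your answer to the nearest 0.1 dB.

101.4 dB SPL

Uncorrelated sources add in intensity (power), not in dB.
L_total = 10·log₁₀(10^(99.0/10) + 10^(97.7/10)) = 10·log₁₀(13832000000) = 101.4 dB SPL.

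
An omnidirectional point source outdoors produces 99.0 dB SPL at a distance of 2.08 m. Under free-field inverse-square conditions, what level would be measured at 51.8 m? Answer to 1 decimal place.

Inverse-square spreading gives ΔL = −20·log₁₀(d₂/d₁).
ΔL = −20·log₁₀(51.8/2.08) = -27.93 dB, so L₂ = 99.0 + (-27.93) = 71.1 dB SPL.

71.1 dB SPL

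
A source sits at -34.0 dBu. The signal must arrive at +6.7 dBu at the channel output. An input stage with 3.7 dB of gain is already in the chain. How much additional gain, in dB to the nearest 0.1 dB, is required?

37.0 dB

The required make-up gain is the shortfall in the dB sum.
G = +6.7 − (-34.0) − 3.7 = 37.0 dB.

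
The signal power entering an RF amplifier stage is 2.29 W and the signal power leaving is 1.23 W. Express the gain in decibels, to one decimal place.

Power is a power quantity, so gain = 10·log₁₀(P_out/P_in).
10·log₁₀(1.23/2.29) = 10·log₁₀(0.5371) = -2.7 dB.

-2.7 dB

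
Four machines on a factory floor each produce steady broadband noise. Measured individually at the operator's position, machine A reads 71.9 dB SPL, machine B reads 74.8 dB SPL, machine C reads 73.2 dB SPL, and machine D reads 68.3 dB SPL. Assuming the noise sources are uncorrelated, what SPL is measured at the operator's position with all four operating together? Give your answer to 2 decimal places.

Incoherent sources sum as intensities:
L_total = 10·log₁₀(10^(71.9/10) + 10^(74.8/10) + 10^(73.2/10) + 10^(68.3/10)) = 10·log₁₀(73340000) = 78.65 dB SPL.

78.65 dB SPL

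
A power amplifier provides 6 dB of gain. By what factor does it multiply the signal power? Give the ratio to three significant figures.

3.98

Power ratio = 10^(dB/10).
10^(6/10) = 10^(0.6000) = 3.98.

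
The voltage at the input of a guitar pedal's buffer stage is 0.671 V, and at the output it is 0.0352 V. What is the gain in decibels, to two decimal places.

For a voltage ratio, dB = 20·log₁₀(V₂/V₁).
20·log₁₀(0.0352/0.671) = 20·log₁₀(0.05246) = -25.60 dB.

-25.60 dB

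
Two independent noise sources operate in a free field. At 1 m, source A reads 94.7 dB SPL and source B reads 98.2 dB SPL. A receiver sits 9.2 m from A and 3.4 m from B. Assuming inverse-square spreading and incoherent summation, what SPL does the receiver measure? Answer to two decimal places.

At the listener: L_A = 94.7 − 20·log₁₀(9.2) = 75.424 dB; L_B = 98.2 − 20·log₁₀(3.4) = 87.570 dB.
Combined: 10·log₁₀(10^(75.424/10)+10^(87.570/10)) = 87.83 dB SPL.

87.83 dB SPL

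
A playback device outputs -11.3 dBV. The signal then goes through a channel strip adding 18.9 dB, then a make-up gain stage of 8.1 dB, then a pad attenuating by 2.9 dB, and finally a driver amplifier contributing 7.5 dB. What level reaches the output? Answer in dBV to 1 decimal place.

+20.3 dBV

In dB, series stages simply add:
-11.3 + 18.9 + 8.1 − 2.9 + 7.5 = +20.3 dBV.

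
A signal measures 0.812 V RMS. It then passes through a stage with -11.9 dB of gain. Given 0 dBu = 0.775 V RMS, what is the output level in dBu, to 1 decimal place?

Input level: 20·log₁₀(0.812/0.775) = 0.41 dBu.
Output: 0.41 − 11.9 = -11.5 dBu.

-11.5 dBu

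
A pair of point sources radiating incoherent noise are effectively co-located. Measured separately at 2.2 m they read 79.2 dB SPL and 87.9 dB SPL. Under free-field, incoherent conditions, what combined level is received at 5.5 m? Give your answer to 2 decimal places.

80.49 dB SPL

Combined at 2.2 m: 10·log₁₀(10^(79.2/10)+10^(87.9/10)) = 88.450 dB SPL.
Then apply −20·log₁₀(5.5/2.2) = -7.959 dB → 80.49 dB SPL.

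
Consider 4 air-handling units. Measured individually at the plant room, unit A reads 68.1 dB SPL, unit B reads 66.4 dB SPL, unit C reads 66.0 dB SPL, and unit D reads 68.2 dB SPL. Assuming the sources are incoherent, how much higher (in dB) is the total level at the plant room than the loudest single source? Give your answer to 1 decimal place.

Incoherent sources sum as intensities:
L_total = 10·log₁₀(10^(68.1/10) + 10^(66.4/10) + 10^(66.0/10) + 10^(68.2/10)) = 73.31 dB SPL.
Excess over the loudest (68.2 dB): 73.31 − 68.2 = 5.1 dB.

5.1 dB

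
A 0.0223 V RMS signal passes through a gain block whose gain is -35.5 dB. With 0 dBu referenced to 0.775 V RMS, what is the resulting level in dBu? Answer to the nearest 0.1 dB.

Input level: 20·log₁₀(0.0223/0.775) = -30.82 dBu.
Output: -30.82 − 35.5 = -66.3 dBu.

-66.3 dBu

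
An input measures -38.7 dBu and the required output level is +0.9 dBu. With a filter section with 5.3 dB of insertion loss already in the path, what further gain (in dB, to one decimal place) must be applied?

44.9 dB

The required make-up gain is the shortfall in the dB sum.
G = +0.9 − (-38.7) + 5.3 = 44.9 dB.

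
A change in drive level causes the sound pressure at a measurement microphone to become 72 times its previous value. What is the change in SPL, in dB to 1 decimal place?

Sound pressure is an amplitude quantity: ΔL = 20·log₁₀(p₂/p₁).
20·log₁₀(72) = 37.1 dB.

37.1 dB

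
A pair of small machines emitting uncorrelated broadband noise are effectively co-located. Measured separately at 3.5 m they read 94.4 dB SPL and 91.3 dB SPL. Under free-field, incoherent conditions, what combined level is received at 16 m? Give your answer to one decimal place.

Combined at 3.5 m: 10·log₁₀(10^(94.4/10)+10^(91.3/10)) = 96.13 dB SPL.
Then apply −20·log₁₀(16/3.5) = -13.20 dB → 82.9 dB SPL.

82.9 dB SPL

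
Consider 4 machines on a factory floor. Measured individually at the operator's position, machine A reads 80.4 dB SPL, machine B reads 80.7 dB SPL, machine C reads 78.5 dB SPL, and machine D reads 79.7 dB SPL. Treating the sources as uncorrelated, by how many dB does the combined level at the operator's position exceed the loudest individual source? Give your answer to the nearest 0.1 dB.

Uncorrelated sources add in intensity (power), not in dB.
L_total = 10·log₁₀(10^(80.4/10) + 10^(80.7/10) + 10^(78.5/10) + 10^(79.7/10)) = 85.92 dB SPL.
Excess over the loudest (80.7 dB): 85.92 − 80.7 = 5.2 dB.

5.2 dB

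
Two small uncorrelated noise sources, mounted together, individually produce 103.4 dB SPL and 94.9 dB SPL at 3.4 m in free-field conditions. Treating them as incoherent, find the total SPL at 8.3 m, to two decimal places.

Combined at 3.4 m: 10·log₁₀(10^(103.4/10)+10^(94.9/10)) = 103.974 dB SPL.
Then apply −20·log₁₀(8.3/3.4) = -7.752 dB → 96.22 dB SPL.

96.22 dB SPL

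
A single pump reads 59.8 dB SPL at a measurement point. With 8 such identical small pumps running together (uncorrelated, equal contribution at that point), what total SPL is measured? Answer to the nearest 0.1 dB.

68.8 dB SPL

8 equal incoherent sources raise the level by 10·log₁₀(8) = 9.03 dB.
L_total = 59.8 + 9.03 = 68.8 dB SPL.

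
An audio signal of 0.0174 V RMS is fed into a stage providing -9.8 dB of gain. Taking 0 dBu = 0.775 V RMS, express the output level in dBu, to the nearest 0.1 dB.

Input level: 20·log₁₀(0.0174/0.775) = -32.98 dBu.
Output: -32.98 − 9.8 = -42.8 dBu.

-42.8 dBu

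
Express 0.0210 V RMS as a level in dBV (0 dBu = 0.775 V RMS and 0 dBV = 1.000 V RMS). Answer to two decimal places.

dBV = 20·log₁₀(V / 1.000 V).
20·log₁₀(0.0210/1.000) = -33.56 dBV.

-33.56 dBV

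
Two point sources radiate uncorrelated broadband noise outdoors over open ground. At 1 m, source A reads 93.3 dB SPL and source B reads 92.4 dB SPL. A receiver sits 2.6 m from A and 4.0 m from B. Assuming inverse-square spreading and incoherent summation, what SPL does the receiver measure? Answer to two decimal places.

86.28 dB SPL

At the listener: L_A = 93.3 − 20·log₁₀(2.6) = 85.001 dB; L_B = 92.4 − 20·log₁₀(4.0) = 80.359 dB.
Combined: 10·log₁₀(10^(85.001/10)+10^(80.359/10)) = 86.28 dB SPL.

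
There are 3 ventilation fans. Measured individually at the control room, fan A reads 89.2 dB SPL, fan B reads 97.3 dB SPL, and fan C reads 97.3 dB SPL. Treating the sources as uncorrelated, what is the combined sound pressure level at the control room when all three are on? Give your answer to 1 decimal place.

100.6 dB SPL

Incoherent sources sum as intensities:
L_total = 10·log₁₀(10^(89.2/10) + 10^(97.3/10) + 10^(97.3/10)) = 10·log₁₀(11572000000) = 100.6 dB SPL.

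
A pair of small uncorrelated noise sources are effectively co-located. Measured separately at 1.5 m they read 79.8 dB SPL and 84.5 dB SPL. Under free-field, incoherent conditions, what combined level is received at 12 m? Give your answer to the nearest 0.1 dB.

67.7 dB SPL

Combined at 1.5 m: 10·log₁₀(10^(79.8/10)+10^(84.5/10)) = 85.77 dB SPL.
Then apply −20·log₁₀(12/1.5) = -18.06 dB → 67.7 dB SPL.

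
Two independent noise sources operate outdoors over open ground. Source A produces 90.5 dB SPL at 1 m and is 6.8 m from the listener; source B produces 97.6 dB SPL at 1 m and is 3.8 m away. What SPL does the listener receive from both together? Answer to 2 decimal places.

86.26 dB SPL

At the listener: L_A = 90.5 − 20·log₁₀(6.8) = 73.850 dB; L_B = 97.6 − 20·log₁₀(3.8) = 86.004 dB.
Combined: 10·log₁₀(10^(73.850/10)+10^(86.004/10)) = 86.26 dB SPL.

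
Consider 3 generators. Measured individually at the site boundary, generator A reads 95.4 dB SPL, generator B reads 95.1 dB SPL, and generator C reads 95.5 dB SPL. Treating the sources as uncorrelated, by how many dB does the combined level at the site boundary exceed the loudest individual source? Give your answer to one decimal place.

Add the sources as powers (linear), then convert back to dB:
L_total = 10·log₁₀(10^(95.4/10) + 10^(95.1/10) + 10^(95.5/10)) = 100.11 dB SPL.
Excess over the loudest (95.5 dB): 100.11 − 95.5 = 4.6 dB.

4.6 dB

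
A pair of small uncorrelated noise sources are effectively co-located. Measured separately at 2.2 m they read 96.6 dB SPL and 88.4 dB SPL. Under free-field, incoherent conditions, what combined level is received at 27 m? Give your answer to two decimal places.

Combined at 2.2 m: 10·log₁₀(10^(96.6/10)+10^(88.4/10)) = 97.212 dB SPL.
Then apply −20·log₁₀(27/2.2) = -21.779 dB → 75.43 dB SPL.

75.43 dB SPL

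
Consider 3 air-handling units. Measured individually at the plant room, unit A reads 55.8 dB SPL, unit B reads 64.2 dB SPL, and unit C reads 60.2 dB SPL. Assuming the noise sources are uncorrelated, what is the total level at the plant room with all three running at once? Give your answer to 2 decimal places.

66.08 dB SPL

Incoherent sources sum as intensities:
L_total = 10·log₁₀(10^(55.8/10) + 10^(64.2/10) + 10^(60.2/10)) = 10·log₁₀(4058000) = 66.08 dB SPL.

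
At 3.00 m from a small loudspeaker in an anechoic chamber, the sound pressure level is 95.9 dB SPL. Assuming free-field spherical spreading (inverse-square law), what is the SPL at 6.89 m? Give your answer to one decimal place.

88.7 dB SPL

Free-field point source: level drops by 20·log₁₀ of the distance ratio.
ΔL = −20·log₁₀(6.89/3.00) = -7.22 dB, so L₂ = 95.9 + (-7.22) = 88.7 dB SPL.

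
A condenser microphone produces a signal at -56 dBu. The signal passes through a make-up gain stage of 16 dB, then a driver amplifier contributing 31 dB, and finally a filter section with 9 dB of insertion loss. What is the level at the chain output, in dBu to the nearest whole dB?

Cascaded gains and losses add directly in dB.
-56 + 16 + 31 − 9 = -18 dBu.

-18 dBu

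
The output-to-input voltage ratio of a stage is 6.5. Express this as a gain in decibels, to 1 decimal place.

Voltage is an amplitude quantity, so gain = 20·log₁₀(V_out/V_in).
20·log₁₀(6.5) = 16.3 dB.

16.3 dB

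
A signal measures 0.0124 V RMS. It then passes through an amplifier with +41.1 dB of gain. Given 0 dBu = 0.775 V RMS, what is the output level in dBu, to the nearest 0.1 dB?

Input level: 20·log₁₀(0.0124/0.775) = -35.92 dBu.
Output: -35.92 + 41.1 = +5.2 dBu.

+5.2 dBu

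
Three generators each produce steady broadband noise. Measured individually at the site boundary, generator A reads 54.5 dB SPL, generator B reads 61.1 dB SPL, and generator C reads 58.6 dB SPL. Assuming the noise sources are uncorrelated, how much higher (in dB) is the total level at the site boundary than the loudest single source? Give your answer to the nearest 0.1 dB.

Add the sources as powers (linear), then convert back to dB:
L_total = 10·log₁₀(10^(54.5/10) + 10^(61.1/10) + 10^(58.6/10)) = 63.61 dB SPL.
Excess over the loudest (61.1 dB): 63.61 − 61.1 = 2.5 dB.

2.5 dB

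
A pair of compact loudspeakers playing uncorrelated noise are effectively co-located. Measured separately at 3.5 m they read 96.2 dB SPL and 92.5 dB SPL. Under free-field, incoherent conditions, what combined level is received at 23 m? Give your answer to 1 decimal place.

Combined at 3.5 m: 10·log₁₀(10^(96.2/10)+10^(92.5/10)) = 97.74 dB SPL.
Then apply −20·log₁₀(23/3.5) = -16.35 dB → 81.4 dB SPL.

81.4 dB SPL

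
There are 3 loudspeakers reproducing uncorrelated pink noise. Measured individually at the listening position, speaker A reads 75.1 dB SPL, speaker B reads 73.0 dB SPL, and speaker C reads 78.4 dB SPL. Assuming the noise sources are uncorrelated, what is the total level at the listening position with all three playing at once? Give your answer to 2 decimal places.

80.85 dB SPL

Add the sources as powers (linear), then convert back to dB:
L_total = 10·log₁₀(10^(75.1/10) + 10^(73.0/10) + 10^(78.4/10)) = 10·log₁₀(121500000) = 80.85 dB SPL.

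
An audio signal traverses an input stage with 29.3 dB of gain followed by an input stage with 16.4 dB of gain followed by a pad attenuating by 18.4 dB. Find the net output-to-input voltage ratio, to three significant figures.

23.2

Net gain = 29.3 + 16.4 + (−18.4) = 27.3 dB.
Voltage ratio = 10^(27.3/20) = 23.2.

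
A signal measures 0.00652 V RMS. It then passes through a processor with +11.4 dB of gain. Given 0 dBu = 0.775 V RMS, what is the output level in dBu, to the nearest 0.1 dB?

Input level: 20·log₁₀(0.00652/0.775) = -41.50 dBu.
Output: -41.50 + 11.4 = -30.1 dBu.

-30.1 dBu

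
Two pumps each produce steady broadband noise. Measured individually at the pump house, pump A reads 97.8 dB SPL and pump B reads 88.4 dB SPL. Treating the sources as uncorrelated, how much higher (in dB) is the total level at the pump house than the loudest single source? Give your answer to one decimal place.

0.5 dB

Incoherent sources sum as intensities:
L_total = 10·log₁₀(10^(97.8/10) + 10^(88.4/10)) = 98.27 dB SPL.
Excess over the loudest (97.8 dB): 98.27 − 97.8 = 0.5 dB.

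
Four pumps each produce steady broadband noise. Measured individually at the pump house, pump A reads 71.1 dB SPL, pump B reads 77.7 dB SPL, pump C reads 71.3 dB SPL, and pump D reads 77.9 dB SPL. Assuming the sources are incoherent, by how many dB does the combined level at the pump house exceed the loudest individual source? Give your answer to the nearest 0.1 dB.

3.8 dB

Uncorrelated sources add in intensity (power), not in dB.
L_total = 10·log₁₀(10^(71.1/10) + 10^(77.7/10) + 10^(71.3/10) + 10^(77.9/10)) = 81.67 dB SPL.
Excess over the loudest (77.9 dB): 81.67 − 77.9 = 3.8 dB.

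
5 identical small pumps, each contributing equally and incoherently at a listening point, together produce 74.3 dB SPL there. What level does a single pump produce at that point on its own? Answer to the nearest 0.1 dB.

67.3 dB SPL

5 equal incoherent sources add 10·log₁₀(5) = 6.99 dB over one source.
L_one = 74.3 − 6.99 = 67.3 dB SPL.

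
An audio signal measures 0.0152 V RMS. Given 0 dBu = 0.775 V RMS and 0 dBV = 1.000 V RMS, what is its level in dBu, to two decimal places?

-34.15 dBu

dBu = 20·log₁₀(V / 0.775 V).
20·log₁₀(0.0152/0.775) = -34.15 dBu.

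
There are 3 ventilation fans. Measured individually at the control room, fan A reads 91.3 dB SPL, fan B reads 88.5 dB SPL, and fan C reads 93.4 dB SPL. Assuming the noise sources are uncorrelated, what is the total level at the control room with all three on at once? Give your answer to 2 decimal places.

96.28 dB SPL

Incoherent sources sum as intensities:
L_total = 10·log₁₀(10^(91.3/10) + 10^(88.5/10) + 10^(93.4/10)) = 10·log₁₀(4245000000) = 96.28 dB SPL.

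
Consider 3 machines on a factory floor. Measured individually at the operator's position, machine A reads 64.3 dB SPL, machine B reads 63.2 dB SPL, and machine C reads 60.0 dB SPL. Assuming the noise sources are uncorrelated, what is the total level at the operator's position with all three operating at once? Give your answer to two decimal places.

Incoherent sources sum as intensities:
L_total = 10·log₁₀(10^(64.3/10) + 10^(63.2/10) + 10^(60.0/10)) = 10·log₁₀(5781000) = 67.62 dB SPL.

67.62 dB SPL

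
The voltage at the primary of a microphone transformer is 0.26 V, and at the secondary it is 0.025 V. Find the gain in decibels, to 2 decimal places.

Voltage is an amplitude quantity, so gain = 20·log₁₀(V_out/V_in).
20·log₁₀(0.025/0.26) = 20·log₁₀(0.09615) = -20.34 dB.

-20.34 dB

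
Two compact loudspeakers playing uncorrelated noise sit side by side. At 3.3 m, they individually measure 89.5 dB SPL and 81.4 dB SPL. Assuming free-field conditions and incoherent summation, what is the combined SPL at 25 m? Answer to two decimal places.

72.54 dB SPL

Combined at 3.3 m: 10·log₁₀(10^(89.5/10)+10^(81.4/10)) = 90.125 dB SPL.
Then apply −20·log₁₀(25/3.3) = -17.589 dB → 72.54 dB SPL.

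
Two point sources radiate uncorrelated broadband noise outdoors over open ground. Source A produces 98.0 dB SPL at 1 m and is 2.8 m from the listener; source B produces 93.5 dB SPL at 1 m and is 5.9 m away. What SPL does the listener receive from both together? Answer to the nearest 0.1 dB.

89.4 dB SPL

At the listener: L_A = 98.0 − 20·log₁₀(2.8) = 89.06 dB; L_B = 93.5 − 20·log₁₀(5.9) = 78.08 dB.
Combined: 10·log₁₀(10^(89.06/10)+10^(78.08/10)) = 89.4 dB SPL.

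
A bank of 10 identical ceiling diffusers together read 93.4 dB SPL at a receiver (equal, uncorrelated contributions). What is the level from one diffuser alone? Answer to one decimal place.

83.4 dB SPL

10 equal incoherent sources add 10·log₁₀(10) = 10.00 dB over one source.
L_one = 93.4 − 10.00 = 83.4 dB SPL.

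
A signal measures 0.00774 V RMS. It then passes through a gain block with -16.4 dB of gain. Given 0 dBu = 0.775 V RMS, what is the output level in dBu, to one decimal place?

Input level: 20·log₁₀(0.00774/0.775) = -40.01 dBu.
Output: -40.01 − 16.4 = -56.4 dBu.

-56.4 dBu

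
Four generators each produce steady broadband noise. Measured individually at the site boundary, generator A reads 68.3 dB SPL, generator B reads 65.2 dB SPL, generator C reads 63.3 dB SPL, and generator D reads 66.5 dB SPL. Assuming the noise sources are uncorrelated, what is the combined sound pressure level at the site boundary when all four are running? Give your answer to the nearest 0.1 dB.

Add the sources as powers (linear), then convert back to dB:
L_total = 10·log₁₀(10^(68.3/10) + 10^(65.2/10) + 10^(63.3/10) + 10^(66.5/10)) = 10·log₁₀(16680000) = 72.2 dB SPL.

72.2 dB SPL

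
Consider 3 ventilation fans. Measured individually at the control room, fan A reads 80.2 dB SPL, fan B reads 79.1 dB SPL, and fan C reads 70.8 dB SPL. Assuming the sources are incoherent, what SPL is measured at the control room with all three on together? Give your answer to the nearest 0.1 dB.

Add the sources as powers (linear), then convert back to dB:
L_total = 10·log₁₀(10^(80.2/10) + 10^(79.1/10) + 10^(70.8/10)) = 10·log₁₀(198000000) = 83.0 dB SPL.

83.0 dB SPL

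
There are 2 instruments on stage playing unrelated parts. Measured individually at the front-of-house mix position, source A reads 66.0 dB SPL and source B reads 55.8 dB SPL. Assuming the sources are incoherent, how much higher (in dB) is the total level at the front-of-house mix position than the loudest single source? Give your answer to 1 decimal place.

Add the sources as powers (linear), then convert back to dB:
L_total = 10·log₁₀(10^(66.0/10) + 10^(55.8/10)) = 66.40 dB SPL.
Excess over the loudest (66.0 dB): 66.40 − 66.0 = 0.4 dB.

0.4 dB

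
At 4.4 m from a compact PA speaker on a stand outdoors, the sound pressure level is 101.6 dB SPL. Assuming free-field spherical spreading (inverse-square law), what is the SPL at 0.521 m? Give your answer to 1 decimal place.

Inverse-square spreading gives ΔL = −20·log₁₀(d₂/d₁).
ΔL = −20·log₁₀(0.521/4.4) = 18.53 dB, so L₂ = 101.6 + (18.53) = 120.1 dB SPL.

120.1 dB SPL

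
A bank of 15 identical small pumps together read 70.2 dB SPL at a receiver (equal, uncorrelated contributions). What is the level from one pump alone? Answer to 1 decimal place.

58.4 dB SPL

15 equal incoherent sources add 10·log₁₀(15) = 11.76 dB over one source.
L_one = 70.2 − 11.76 = 58.4 dB SPL.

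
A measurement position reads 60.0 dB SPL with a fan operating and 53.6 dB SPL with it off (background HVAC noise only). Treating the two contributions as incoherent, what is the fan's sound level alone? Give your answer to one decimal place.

58.9 dB SPL

Subtract intensities: L_src = 10·log₁₀(10^(L_total/10) − 10^(L_bg/10)).
L_src = 10·log₁₀(10^(60.0/10) − 10^(53.6/10)) = 10·log₁₀(770900) = 58.9 dB SPL.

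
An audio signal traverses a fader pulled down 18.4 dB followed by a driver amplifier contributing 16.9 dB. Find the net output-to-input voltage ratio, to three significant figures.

Net gain = (−18.4) + 16.9 = -1.5 dB.
Voltage ratio = 10^(-1.5/20) = 0.841.

0.841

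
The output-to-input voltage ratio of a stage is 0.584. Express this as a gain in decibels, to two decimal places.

Voltage is an amplitude quantity, so gain = 20·log₁₀(V_out/V_in).
20·log₁₀(0.584) = -4.67 dB.

-4.67 dB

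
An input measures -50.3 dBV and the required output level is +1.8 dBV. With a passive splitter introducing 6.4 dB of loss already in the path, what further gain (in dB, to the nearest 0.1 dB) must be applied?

The required make-up gain is the shortfall in the dB sum.
G = +1.8 − (-50.3) + 6.4 = 58.5 dB.

58.5 dB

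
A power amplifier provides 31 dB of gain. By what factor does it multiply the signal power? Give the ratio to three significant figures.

Power ratio = 10^(dB/10).
10^(31/10) = 10^(3.100) = 1260.

1260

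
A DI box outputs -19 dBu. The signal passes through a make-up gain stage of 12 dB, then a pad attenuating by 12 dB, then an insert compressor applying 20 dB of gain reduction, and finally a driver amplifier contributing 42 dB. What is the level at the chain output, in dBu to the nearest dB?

+3 dBu

Cascaded gains and losses add directly in dB.
-19 + 12 − 12 − 20 + 42 = +3 dBu.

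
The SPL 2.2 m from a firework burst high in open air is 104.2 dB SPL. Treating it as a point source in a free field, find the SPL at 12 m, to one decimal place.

89.5 dB SPL

For a point source in a free field, ΔL = −20·log₁₀(d₂/d₁).
ΔL = −20·log₁₀(12/2.2) = -14.74 dB, so L₂ = 104.2 + (-14.74) = 89.5 dB SPL.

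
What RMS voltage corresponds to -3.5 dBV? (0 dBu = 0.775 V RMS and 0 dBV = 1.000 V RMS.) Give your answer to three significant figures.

0.668 V

V = 1.000 V × 10^(-3.5/20).
= 1.000 × 0.6683 = 0.668 V.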